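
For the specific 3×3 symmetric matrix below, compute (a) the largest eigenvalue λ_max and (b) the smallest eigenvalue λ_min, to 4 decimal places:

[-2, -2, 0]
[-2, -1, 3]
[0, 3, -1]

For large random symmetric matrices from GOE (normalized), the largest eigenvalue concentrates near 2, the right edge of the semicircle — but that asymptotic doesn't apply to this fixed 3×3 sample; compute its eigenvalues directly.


Since M is real symmetric, all three eigenvalues are real; they are the roots of det(λI − M) = λ³ − (tr M) λ² + s λ − det M, where s is the sum of the principal 2×2 minors.
tr M = -2 + (-1) + (-1) = -4.
s = ((-2)·(-1) − (-2)²) + ((-2)·(-1) − 0²) + ((-1)·(-1) − 3²) = -2 + 2 + (-8) = -8.
det M (expand along row 1) = (-2)·(-8) − (-2)·2 + 0·(-6) = 20.
Characteristic polynomial: λ³ + 4λ² − 8λ − 20 = 0.
Substitute λ = y + (tr M)/3 = y − 1.333333 to remove the quadratic term: y³ + p·y + q = 0 with p = s − (tr M)²/3 = -13.333333 and q = −2(tr M)³/27 + (tr M)·s/3 − det M = -4.592593.
Three real roots ⇒ use the trigonometric (Viète) form: r = 2√(−p/3) = 4.216370, φ = arccos(3q/(p·r)) = arccos(0.245077) = 1.323198 rad.
y_k = r·cos(φ/3 − 2πk/3) for k = 0, 1, 2 gives y = 3.812852, -0.347594, -3.465257.
λ_k = y_k − 1.333333 gives λ = 2.4795, -1.6809, -4.7986 (check: the sum is -4.0000 = tr M).

Hence λ_max = 2.4795 and λ_min = -4.7986.


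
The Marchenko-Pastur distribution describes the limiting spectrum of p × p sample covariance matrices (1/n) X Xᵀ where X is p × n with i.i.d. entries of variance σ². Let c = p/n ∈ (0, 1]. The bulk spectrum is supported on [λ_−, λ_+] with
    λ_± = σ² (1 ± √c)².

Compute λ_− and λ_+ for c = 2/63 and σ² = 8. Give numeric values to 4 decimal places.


c = 2/63 = 0.031746; √c = 0.178174.
λ_− = σ² (1 − √c)² = 8 · (1 − 0.178174)² = 8 · (0.821826)² = 5.403182.
λ_+ = σ² (1 + √c)² = 8 · (1 + 0.178174)² = 8 · (1.178174)² = 11.104755.

Rounded to 4 decimal places: λ_− ≈ 5.4032, λ_+ ≈ 11.1048.


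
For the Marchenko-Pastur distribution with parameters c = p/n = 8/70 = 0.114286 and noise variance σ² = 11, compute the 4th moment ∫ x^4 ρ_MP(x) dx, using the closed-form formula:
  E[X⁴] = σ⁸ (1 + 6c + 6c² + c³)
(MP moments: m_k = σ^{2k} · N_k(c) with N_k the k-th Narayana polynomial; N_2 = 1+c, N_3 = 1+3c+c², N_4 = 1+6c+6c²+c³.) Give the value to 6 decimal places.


E[X⁴] = σ⁸ (1 + 6c + 6c² + c³) (fourth MP moment). With σ² = 11 (so σ⁸ = 14641) and c = 8/70 = 0.114286: E[X⁴] = 14641 · (1 + 6·0.114286 + 6·(0.114286)² + (0.114286)³) = 14641 · 1.765574.

So E[X^4] = 25849.773971.


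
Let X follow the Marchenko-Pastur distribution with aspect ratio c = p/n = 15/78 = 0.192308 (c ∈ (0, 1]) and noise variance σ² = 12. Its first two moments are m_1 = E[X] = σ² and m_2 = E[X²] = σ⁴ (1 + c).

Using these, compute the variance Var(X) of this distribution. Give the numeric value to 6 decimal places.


m_1 = E[X] = σ² = 12, so m_1² = 144.
m_2 = E[X²] = σ⁴ (1 + c) = 144 · (1 + 0.192308) = 144 · 1.192308 = 171.692308.
(Note m_2 − m_1² simplifies to c · σ⁴ = 0.192308 · 144.)

Var(X) = m_2 − m_1² = 171.692308 − 144 = 27.692308.


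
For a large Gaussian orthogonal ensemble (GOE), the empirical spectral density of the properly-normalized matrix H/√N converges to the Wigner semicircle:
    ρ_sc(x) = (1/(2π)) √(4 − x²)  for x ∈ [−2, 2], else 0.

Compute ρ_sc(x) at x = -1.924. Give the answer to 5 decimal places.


ρ_sc(x) = (1/(2π)) √(4 − x²). With x = -1.924:
  4 − x² = 4 − (-1.924)² = 4 − 3.701776 = 0.298224.
  √(4 − x²) = 0.546099.
  1/(2π) = 0.159155.
  ρ_sc(-1.924) = 0.159155 · 0.546099 = 0.086914.

Rounded to 5 decimal places: ρ_sc(-1.924) ≈ 0.08691.


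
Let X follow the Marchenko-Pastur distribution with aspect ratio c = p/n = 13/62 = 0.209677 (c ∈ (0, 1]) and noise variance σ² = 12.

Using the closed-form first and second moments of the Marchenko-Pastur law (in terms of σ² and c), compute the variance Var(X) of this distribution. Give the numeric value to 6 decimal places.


Recall the MP moments m_1 = E[X] = σ² and m_2 = E[X²] = σ⁴ (1 + c).
m_1 = E[X] = σ² = 12, so m_1² = 144.
m_2 = E[X²] = σ⁴ (1 + c) = 144 · (1 + 0.209677) = 144 · 1.209677 = 174.193548.
(Note m_2 − m_1² simplifies to c · σ⁴ = 0.209677 · 144.)

Var(X) = m_2 − m_1² = 174.193548 − 144 = 30.193548.


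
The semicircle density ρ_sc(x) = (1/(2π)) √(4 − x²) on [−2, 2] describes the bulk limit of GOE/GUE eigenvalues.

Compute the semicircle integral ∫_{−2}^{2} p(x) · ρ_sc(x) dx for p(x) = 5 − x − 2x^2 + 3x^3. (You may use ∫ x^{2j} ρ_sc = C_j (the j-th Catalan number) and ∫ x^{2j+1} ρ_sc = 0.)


Write p(x) = Σ a_i x^i, split into monomials and integrate each against ρ_sc separately.
Using ∫ x^{2j} ρ_sc = C_j = (1/(j+1)) C(2j, j) (Catalan numbers) and ∫ x^{2j+1} ρ_sc = 0 (odd monomials vanish by symmetry):
  i = 0 (even): a_0 · C_{0} = 5 · 1 = 5
  i = 1 (odd): ∫ x^1 ρ_sc = 0 (vanishes)
  i = 2 (even): a_2 · C_{1} = -2 · 1 = -2
  i = 3 (odd): ∫ x^3 ρ_sc = 0 (vanishes)

Summing the contributions: ∫_{−2}^{2} p(x) ρ_sc(x) dx = 5 + (-2) = 3.


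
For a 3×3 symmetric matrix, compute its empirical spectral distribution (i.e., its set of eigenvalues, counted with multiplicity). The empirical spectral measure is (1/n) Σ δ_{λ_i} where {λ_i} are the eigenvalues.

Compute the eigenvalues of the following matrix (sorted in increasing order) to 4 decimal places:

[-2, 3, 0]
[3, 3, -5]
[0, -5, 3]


Since M is real symmetric, all three eigenvalues are real; they are the roots of det(λI − M) = λ³ − (tr M) λ² + s λ − det M, where s is the sum of the principal 2×2 minors.
tr M = -2 + 3 + 3 = 4.
s = ((-2)·3 − 3²) + ((-2)·3 − 0²) + (3·3 − (-5)²) = -15 + (-6) + (-16) = -37.
det M (expand along row 1) = (-2)·(-16) − 3·9 + 0·(-15) = 5.
Characteristic polynomial: λ³ − 4λ² − 37λ − 5 = 0.
Substitute λ = y + (tr M)/3 = y + 1.333333 to remove the quadratic term: y³ + p·y + q = 0 with p = s − (tr M)²/3 = -42.333333 and q = −2(tr M)³/27 + (tr M)·s/3 − det M = -59.074074.
Three real roots ⇒ use the trigonometric (Viète) form: r = 2√(−p/3) = 7.512952, φ = arccos(3q/(p·r)) = arccos(0.557218) = 0.979765 rad.
y_k = r·cos(φ/3 − 2πk/3) for k = 0, 1, 2 gives y = 7.115835, -1.470575, -5.645261.
λ_k = y_k + 1.333333 gives λ = 8.4492, -0.1372, -4.3119 (check: the sum is 4.0000 = tr M).

Eigenvalues sorted in increasing order: [-4.3119, -0.1372, 8.4492].


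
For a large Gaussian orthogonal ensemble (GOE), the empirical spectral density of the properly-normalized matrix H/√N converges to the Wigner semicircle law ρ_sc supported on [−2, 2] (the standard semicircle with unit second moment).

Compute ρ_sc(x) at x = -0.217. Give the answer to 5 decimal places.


ρ_sc(x) = (1/(2π)) √(4 − x²). With x = -0.217:
  4 − x² = 4 − (-0.217)² = 4 − 0.047089 = 3.952911.
  √(4 − x²) = 1.988193.
  1/(2π) = 0.159155.
  ρ_sc(-0.217) = 0.159155 · 1.988193 = 0.316431.

Rounded to 5 decimal places: ρ_sc(-0.217) ≈ 0.31643.


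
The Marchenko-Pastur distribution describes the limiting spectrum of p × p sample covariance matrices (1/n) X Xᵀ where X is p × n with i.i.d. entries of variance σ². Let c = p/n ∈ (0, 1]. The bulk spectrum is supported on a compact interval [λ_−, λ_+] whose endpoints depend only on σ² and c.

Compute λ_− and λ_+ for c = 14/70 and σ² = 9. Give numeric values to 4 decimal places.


c = 14/70 = 0.200000; √c = 0.447214.
λ_− = σ² (1 − √c)² = 9 · (1 − 0.447214)² = 9 · (0.552786)² = 2.750155.
λ_+ = σ² (1 + √c)² = 9 · (1 + 0.447214)² = 9 · (1.447214)² = 18.849845.

Rounded to 4 decimal places: λ_− ≈ 2.7502, λ_+ ≈ 18.8498.


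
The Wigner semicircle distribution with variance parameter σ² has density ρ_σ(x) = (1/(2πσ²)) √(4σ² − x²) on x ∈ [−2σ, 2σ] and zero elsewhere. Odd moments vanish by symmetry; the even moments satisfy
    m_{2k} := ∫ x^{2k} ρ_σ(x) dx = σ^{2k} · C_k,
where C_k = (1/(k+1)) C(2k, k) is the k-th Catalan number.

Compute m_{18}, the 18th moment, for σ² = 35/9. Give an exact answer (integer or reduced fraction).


By the scaled semicircle moment identity, m_{2k} = σ^{2k} · C_k with k = 9.
C_9 = (1/(k+1)) · C(2k, k) = (1/10) · C(18, 9) = (1/10) · 48620 = 4862.
σ^{2k} = (σ²)^k = (35/9)^9 = 78815638671875/387420489.

Therefore m_{18} = σ^{18} · C_9 = (78815638671875/387420489) · 4862 = 383201635222656250/387420489.


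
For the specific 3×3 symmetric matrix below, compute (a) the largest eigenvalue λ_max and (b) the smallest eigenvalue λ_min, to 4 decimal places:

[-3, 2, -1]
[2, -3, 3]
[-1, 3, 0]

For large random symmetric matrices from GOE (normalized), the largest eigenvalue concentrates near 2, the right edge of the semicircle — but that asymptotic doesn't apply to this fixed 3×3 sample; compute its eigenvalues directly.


Since M is real symmetric, all three eigenvalues are real; they are the roots of det(λI − M) = λ³ − (tr M) λ² + s λ − det M, where s is the sum of the principal 2×2 minors.
tr M = -3 + (-3) + 0 = -6.
s = ((-3)·(-3) − 2²) + ((-3)·0 − (-1)²) + ((-3)·0 − 3²) = 5 + (-1) + (-9) = -5.
det M (expand along row 1) = (-3)·(-9) − 2·3 + (-1)·3 = 18.
Characteristic polynomial: λ³ + 6λ² − 5λ − 18 = 0.
Substitute λ = y + (tr M)/3 = y − 2.000000 to remove the quadratic term: y³ + p·y + q = 0 with p = s − (tr M)²/3 = -17.000000 and q = −2(tr M)³/27 + (tr M)·s/3 − det M = 8.000000.
Three real roots ⇒ use the trigonometric (Viète) form: r = 2√(−p/3) = 4.760952, φ = arccos(3q/(p·r)) = arccos(-0.296530) = 1.871853 rad.
y_k = r·cos(φ/3 − 2πk/3) for k = 0, 1, 2 gives y = 3.863876, 0.476971, -4.340848.
λ_k = y_k − 2.000000 gives λ = 1.8639, -1.5230, -6.3408 (check: the sum is -6.0000 = tr M).

Hence λ_max = 1.8639 and λ_min = -6.3408.


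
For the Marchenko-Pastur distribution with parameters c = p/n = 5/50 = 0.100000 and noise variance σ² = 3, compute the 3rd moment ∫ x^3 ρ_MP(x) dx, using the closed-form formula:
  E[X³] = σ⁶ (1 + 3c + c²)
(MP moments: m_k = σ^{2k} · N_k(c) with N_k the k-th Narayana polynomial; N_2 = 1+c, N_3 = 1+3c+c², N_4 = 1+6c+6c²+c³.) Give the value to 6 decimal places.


E[X³] = σ⁶ (1 + 3c + c²) (third MP moment). With σ² = 3 (so σ⁶ = 27) and c = 5/50 = 0.100000: E[X³] = 27 · (1 + 3·0.100000 + (0.100000)²) = 27 · 1.310000.

So E[X^3] = 35.370000.


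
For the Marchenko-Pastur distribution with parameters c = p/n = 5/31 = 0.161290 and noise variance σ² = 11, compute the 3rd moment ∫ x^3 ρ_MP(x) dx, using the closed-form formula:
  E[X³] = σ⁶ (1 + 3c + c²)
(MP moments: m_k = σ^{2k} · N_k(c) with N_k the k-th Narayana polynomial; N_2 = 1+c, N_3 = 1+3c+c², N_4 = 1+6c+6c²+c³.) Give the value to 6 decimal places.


E[X³] = σ⁶ (1 + 3c + c²) (third MP moment). With σ² = 11 (so σ⁶ = 1331) and c = 5/31 = 0.161290: E[X³] = 1331 · (1 + 3·0.161290 + (0.161290)²) = 1331 · 1.509886.

So E[X^3] = 2009.657648.


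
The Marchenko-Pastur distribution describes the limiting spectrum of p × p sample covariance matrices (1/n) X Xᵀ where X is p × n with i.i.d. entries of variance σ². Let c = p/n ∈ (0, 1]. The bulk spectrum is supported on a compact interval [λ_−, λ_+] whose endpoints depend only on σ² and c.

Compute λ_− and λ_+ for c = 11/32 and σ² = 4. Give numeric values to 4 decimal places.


c = 11/32 = 0.343750; √c = 0.586302.
λ_− = σ² (1 − √c)² = 4 · (1 − 0.586302)² = 4 · (0.413698)² = 0.684584.
λ_+ = σ² (1 + √c)² = 4 · (1 + 0.586302)² = 4 · (1.586302)² = 10.065416.

Rounded to 4 decimal places: λ_− ≈ 0.6846, λ_+ ≈ 10.0654.


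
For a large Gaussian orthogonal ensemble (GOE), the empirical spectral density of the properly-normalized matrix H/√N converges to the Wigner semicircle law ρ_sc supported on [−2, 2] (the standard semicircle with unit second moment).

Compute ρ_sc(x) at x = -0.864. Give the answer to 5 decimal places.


ρ_sc(x) = (1/(2π)) √(4 − x²). With x = -0.864:
  4 − x² = 4 − (-0.864)² = 4 − 0.746496 = 3.253504.
  √(4 − x²) = 1.803747.
  1/(2π) = 0.159155.
  ρ_sc(-0.864) = 0.159155 · 1.803747 = 0.287075.

Rounded to 5 decimal places: ρ_sc(-0.864) ≈ 0.28708.


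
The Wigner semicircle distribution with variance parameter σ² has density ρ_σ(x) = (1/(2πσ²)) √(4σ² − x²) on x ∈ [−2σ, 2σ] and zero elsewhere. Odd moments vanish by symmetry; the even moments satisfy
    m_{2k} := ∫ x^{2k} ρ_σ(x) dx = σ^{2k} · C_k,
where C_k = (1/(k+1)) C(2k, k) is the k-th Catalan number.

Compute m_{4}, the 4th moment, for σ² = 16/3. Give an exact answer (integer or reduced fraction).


By the scaled semicircle moment identity, m_{2k} = σ^{2k} · C_k with k = 2.
C_2 = (1/(k+1)) · C(2k, k) = (1/3) · C(4, 2) = (1/3) · 6 = 2.
σ^{2k} = (σ²)^k = (16/3)^2 = 256/9.

Therefore m_{4} = σ^{4} · C_2 = (256/9) · 2 = 512/9.


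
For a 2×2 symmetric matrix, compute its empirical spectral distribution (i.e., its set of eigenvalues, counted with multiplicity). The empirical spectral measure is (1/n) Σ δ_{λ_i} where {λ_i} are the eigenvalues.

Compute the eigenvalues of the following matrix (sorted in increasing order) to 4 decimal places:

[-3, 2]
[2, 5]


Since M is real symmetric, both eigenvalues are real; they are the roots of det(λI − M) = λ² − (tr M) λ + det M.
tr M = -3 + 5 = 2.
det M = (-3)·5 − 2² = -15 − 4 = -19.
Characteristic polynomial: λ² − 2λ − 19 = 0.
Discriminant Δ = (tr M)² − 4·det M = 4 − (-76) = 80; √Δ = 8.944272.
λ = (tr M ± √Δ)/2 = (2 ± 8.944272)/2, giving (tr M − √Δ)/2 = -3.4721 and (tr M + √Δ)/2 = 5.4721.

Eigenvalues sorted in increasing order: [-3.4721, 5.4721].


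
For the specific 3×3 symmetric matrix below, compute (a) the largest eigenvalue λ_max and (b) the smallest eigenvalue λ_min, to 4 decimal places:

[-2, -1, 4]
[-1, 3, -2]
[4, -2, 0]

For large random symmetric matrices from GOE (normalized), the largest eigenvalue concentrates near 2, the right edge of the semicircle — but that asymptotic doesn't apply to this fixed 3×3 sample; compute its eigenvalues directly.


Since M is real symmetric, all three eigenvalues are real; they are the roots of det(λI − M) = λ³ − (tr M) λ² + s λ − det M, where s is the sum of the principal 2×2 minors.
tr M = -2 + 3 + 0 = 1.
s = ((-2)·3 − (-1)²) + ((-2)·0 − 4²) + (3·0 − (-2)²) = -7 + (-16) + (-4) = -27.
det M (expand along row 1) = (-2)·(-4) − (-1)·8 + 4·(-10) = -24.
Characteristic polynomial: λ³ − λ² − 27λ + 24 = 0.
Substitute λ = y + (tr M)/3 = y + 0.333333 to remove the quadratic term: y³ + p·y + q = 0 with p = s − (tr M)²/3 = -27.333333 and q = −2(tr M)³/27 + (tr M)·s/3 − det M = 14.925926.
Three real roots ⇒ use the trigonometric (Viète) form: r = 2√(−p/3) = 6.036923, φ = arccos(3q/(p·r)) = arccos(-0.271365) = 1.845608 rad.
y_k = r·cos(φ/3 − 2πk/3) for k = 0, 1, 2 gives y = 4.930093, 0.552232, -5.482325.
λ_k = y_k + 0.333333 gives λ = 5.2634, 0.8856, -5.1490 (check: the sum is 1.0000 = tr M).

Hence λ_max = 5.2634 and λ_min = -5.1490.


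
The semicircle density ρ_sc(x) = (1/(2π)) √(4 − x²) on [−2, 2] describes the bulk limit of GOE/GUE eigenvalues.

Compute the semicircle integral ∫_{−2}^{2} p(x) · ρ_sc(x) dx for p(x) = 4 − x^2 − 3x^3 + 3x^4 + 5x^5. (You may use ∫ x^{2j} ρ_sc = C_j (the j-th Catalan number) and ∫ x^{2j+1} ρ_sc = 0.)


Write p(x) = Σ a_i x^i, split into monomials and integrate each against ρ_sc separately.
Using ∫ x^{2j} ρ_sc = C_j = (1/(j+1)) C(2j, j) (Catalan numbers) and ∫ x^{2j+1} ρ_sc = 0 (odd monomials vanish by symmetry):
  i = 0 (even): a_0 · C_{0} = 4 · 1 = 4
  i = 2 (even): a_2 · C_{1} = -1 · 1 = -1
  i = 3 (odd): ∫ x^3 ρ_sc = 0 (vanishes)
  i = 4 (even): a_4 · C_{2} = 3 · 2 = 6
  i = 5 (odd): ∫ x^5 ρ_sc = 0 (vanishes)

Summing the contributions: ∫_{−2}^{2} p(x) ρ_sc(x) dx = 4 + (-1) + 6 = 9.


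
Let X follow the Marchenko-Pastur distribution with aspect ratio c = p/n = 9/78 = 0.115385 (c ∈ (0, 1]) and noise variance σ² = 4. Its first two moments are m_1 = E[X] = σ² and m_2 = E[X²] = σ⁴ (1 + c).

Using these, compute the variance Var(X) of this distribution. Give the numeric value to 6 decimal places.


m_1 = E[X] = σ² = 4, so m_1² = 16.
m_2 = E[X²] = σ⁴ (1 + c) = 16 · (1 + 0.115385) = 16 · 1.115385 = 17.846154.
(Note m_2 − m_1² simplifies to c · σ⁴ = 0.115385 · 16.)

Var(X) = m_2 − m_1² = 17.846154 − 16 = 1.846154.


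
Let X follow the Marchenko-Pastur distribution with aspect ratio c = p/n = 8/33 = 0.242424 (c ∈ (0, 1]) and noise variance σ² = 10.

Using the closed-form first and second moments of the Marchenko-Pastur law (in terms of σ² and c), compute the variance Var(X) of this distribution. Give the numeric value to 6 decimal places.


Recall the MP moments m_1 = E[X] = σ² and m_2 = E[X²] = σ⁴ (1 + c).
m_1 = E[X] = σ² = 10, so m_1² = 100.
m_2 = E[X²] = σ⁴ (1 + c) = 100 · (1 + 0.242424) = 100 · 1.242424 = 124.242424.
(Note m_2 − m_1² simplifies to c · σ⁴ = 0.242424 · 100.)

Var(X) = m_2 − m_1² = 124.242424 − 100 = 24.242424.


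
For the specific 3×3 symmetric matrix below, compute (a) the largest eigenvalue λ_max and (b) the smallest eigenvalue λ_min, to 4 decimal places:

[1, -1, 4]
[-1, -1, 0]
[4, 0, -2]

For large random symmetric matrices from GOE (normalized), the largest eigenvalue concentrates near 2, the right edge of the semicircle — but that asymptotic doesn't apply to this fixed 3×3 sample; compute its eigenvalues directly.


Since M is real symmetric, all three eigenvalues are real; they are the roots of det(λI − M) = λ³ − (tr M) λ² + s λ − det M, where s is the sum of the principal 2×2 minors.
tr M = 1 + (-1) + (-2) = -2.
s = (1·(-1) − (-1)²) + (1·(-2) − 4²) + ((-1)·(-2) − 0²) = -2 + (-18) + 2 = -18.
det M (expand along row 1) = 1·2 − (-1)·2 + 4·4 = 20.
Characteristic polynomial: λ³ + 2λ² − 18λ − 20 = 0.
Substitute λ = y + (tr M)/3 = y − 0.666667 to remove the quadratic term: y³ + p·y + q = 0 with p = s − (tr M)²/3 = -19.333333 and q = −2(tr M)³/27 + (tr M)·s/3 − det M = -7.407407.
Three real roots ⇒ use the trigonometric (Viète) form: r = 2√(−p/3) = 5.077182, φ = arccos(3q/(p·r)) = arccos(0.226390) = 1.342426 rad.
y_k = r·cos(φ/3 − 2πk/3) for k = 0, 1, 2 gives y = 4.577295, -0.386119, -4.191175.
λ_k = y_k − 0.666667 gives λ = 3.9106, -1.0528, -4.8578 (check: the sum is -2.0000 = tr M).

Hence λ_max = 3.9106 and λ_min = -4.8578.


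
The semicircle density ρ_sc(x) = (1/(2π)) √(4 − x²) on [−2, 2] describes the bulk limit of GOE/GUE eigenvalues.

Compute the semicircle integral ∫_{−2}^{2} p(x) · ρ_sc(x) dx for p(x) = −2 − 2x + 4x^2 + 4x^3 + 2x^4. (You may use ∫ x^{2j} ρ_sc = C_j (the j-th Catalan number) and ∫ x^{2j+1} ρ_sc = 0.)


Write p(x) = Σ a_i x^i, split into monomials and integrate each against ρ_sc separately.
Using ∫ x^{2j} ρ_sc = C_j = (1/(j+1)) C(2j, j) (Catalan numbers) and ∫ x^{2j+1} ρ_sc = 0 (odd monomials vanish by symmetry):
  i = 0 (even): a_0 · C_{0} = -2 · 1 = -2
  i = 1 (odd): ∫ x^1 ρ_sc = 0 (vanishes)
  i = 2 (even): a_2 · C_{1} = 4 · 1 = 4
  i = 3 (odd): ∫ x^3 ρ_sc = 0 (vanishes)
  i = 4 (even): a_4 · C_{2} = 2 · 2 = 4

Summing the contributions: ∫_{−2}^{2} p(x) ρ_sc(x) dx = (-2) + 4 + 4 = 6.


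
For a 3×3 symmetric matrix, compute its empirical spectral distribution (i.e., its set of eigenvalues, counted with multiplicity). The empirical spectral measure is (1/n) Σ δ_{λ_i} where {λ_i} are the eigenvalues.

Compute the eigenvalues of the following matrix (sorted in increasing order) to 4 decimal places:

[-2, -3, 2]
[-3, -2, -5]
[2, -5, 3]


Since M is real symmetric, all three eigenvalues are real; they are the roots of det(λI − M) = λ³ − (tr M) λ² + s λ − det M, where s is the sum of the principal 2×2 minors.
tr M = -2 + (-2) + 3 = -1.
s = ((-2)·(-2) − (-3)²) + ((-2)·3 − 2²) + ((-2)·3 − (-5)²) = -5 + (-10) + (-31) = -46.
det M (expand along row 1) = (-2)·(-31) − (-3)·1 + 2·19 = 103.
Characteristic polynomial: λ³ + λ² − 46λ − 103 = 0.
Substitute λ = y + (tr M)/3 = y − 0.333333 to remove the quadratic term: y³ + p·y + q = 0 with p = s − (tr M)²/3 = -46.333333 and q = −2(tr M)³/27 + (tr M)·s/3 − det M = -87.592593.
Three real roots ⇒ use the trigonometric (Viète) form: r = 2√(−p/3) = 7.859884, φ = arccos(3q/(p·r)) = arccos(0.721571) = 0.764728 rad.
y_k = r·cos(φ/3 − 2πk/3) for k = 0, 1, 2 gives y = 7.605901, -2.086549, -5.519352.
λ_k = y_k − 0.333333 gives λ = 7.2726, -2.4199, -5.8527 (check: the sum is -1.0000 = tr M).

Eigenvalues sorted in increasing order: [-5.8527, -2.4199, 7.2726].


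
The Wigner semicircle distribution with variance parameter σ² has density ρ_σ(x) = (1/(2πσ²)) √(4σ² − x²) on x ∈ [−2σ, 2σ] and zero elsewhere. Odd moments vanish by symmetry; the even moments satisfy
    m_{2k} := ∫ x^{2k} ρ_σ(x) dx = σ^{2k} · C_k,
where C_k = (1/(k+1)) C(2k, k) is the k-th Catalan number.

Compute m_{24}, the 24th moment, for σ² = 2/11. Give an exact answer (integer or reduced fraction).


By the scaled semicircle moment identity, m_{2k} = σ^{2k} · C_k with k = 12.
C_12 = (1/(k+1)) · C(2k, k) = (1/13) · C(24, 12) = (1/13) · 2704156 = 208012.
σ^{2k} = (σ²)^k = (2/11)^12 = 4096/3138428376721.

Therefore m_{24} = σ^{24} · C_12 = (4096/3138428376721) · 208012 = 852017152/3138428376721.


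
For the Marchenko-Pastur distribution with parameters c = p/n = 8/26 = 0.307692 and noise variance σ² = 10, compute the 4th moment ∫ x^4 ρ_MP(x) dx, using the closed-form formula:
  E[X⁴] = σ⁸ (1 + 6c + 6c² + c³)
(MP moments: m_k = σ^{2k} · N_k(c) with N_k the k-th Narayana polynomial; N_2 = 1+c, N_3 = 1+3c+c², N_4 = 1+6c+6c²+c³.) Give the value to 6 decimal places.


E[X⁴] = σ⁸ (1 + 6c + 6c² + c³) (fourth MP moment). With σ² = 10 (so σ⁸ = 10000) and c = 8/26 = 0.307692: E[X⁴] = 10000 · (1 + 6·0.307692 + 6·(0.307692)² + (0.307692)³) = 10000 · 3.443332.

So E[X^4] = 34433.318161.


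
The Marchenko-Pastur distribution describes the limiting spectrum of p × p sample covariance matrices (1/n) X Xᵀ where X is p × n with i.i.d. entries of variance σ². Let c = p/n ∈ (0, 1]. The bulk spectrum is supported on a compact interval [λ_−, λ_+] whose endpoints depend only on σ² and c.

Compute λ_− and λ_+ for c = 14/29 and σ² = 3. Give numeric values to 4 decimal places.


c = 14/29 = 0.482759; √c = 0.694808.
λ_− = σ² (1 − √c)² = 3 · (1 − 0.694808)² = 3 · (0.305192)² = 0.279426.
λ_+ = σ² (1 + √c)² = 3 · (1 + 0.694808)² = 3 · (1.694808)² = 8.617126.

Rounded to 4 decimal places: λ_− ≈ 0.2794, λ_+ ≈ 8.6171.


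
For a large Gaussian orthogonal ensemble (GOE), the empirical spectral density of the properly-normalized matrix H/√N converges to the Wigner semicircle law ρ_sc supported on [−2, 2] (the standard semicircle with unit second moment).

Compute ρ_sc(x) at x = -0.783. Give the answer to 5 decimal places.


ρ_sc(x) = (1/(2π)) √(4 − x²). With x = -0.783:
  4 − x² = 4 − (-0.783)² = 4 − 0.613089 = 3.386911.
  √(4 − x²) = 1.840356.
  1/(2π) = 0.159155.
  ρ_sc(-0.783) = 0.159155 · 1.840356 = 0.292902.

Rounded to 5 decimal places: ρ_sc(-0.783) ≈ 0.29290.


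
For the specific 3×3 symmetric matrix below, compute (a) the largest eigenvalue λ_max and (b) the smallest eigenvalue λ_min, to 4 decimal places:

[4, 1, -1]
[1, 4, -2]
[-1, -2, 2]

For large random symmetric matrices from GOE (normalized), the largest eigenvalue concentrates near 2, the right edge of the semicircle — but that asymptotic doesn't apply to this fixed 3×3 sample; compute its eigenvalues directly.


Since M is real symmetric, all three eigenvalues are real; they are the roots of det(λI − M) = λ³ − (tr M) λ² + s λ − det M, where s is the sum of the principal 2×2 minors.
tr M = 4 + 4 + 2 = 10.
s = (4·4 − 1²) + (4·2 − (-1)²) + (4·2 − (-2)²) = 15 + 7 + 4 = 26.
det M (expand along row 1) = 4·4 − 1·0 + (-1)·2 = 14.
Characteristic polynomial: λ³ − 10λ² + 26λ − 14 = 0.
Substitute λ = y + (tr M)/3 = y + 3.333333 to remove the quadratic term: y³ + p·y + q = 0 with p = s − (tr M)²/3 = -7.333333 and q = −2(tr M)³/27 + (tr M)·s/3 − det M = -1.407407.
Three real roots ⇒ use the trigonometric (Viète) form: r = 2√(−p/3) = 3.126944, φ = arccos(3q/(p·r)) = arccos(0.184128) = 1.385612 rad.
y_k = r·cos(φ/3 − 2πk/3) for k = 0, 1, 2 gives y = 2.799304, -0.192898, -2.606406.
λ_k = y_k + 3.333333 gives λ = 6.1326, 3.1404, 0.7269 (check: the sum is 10.0000 = tr M).

Hence λ_max = 6.1326 and λ_min = 0.7269.


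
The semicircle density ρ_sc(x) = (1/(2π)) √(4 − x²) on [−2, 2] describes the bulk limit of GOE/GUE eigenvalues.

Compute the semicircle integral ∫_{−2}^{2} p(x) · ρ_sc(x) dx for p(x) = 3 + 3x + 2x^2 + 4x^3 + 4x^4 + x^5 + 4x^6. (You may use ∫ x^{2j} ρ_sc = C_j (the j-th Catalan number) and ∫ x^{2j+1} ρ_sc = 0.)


Write p(x) = Σ a_i x^i, split into monomials and integrate each against ρ_sc separately.
Using ∫ x^{2j} ρ_sc = C_j = (1/(j+1)) C(2j, j) (Catalan numbers) and ∫ x^{2j+1} ρ_sc = 0 (odd monomials vanish by symmetry):
  i = 0 (even): a_0 · C_{0} = 3 · 1 = 3
  i = 1 (odd): ∫ x^1 ρ_sc = 0 (vanishes)
  i = 2 (even): a_2 · C_{1} = 2 · 1 = 2
  i = 3 (odd): ∫ x^3 ρ_sc = 0 (vanishes)
  i = 4 (even): a_4 · C_{2} = 4 · 2 = 8
  i = 5 (odd): ∫ x^5 ρ_sc = 0 (vanishes)
  i = 6 (even): a_6 · C_{3} = 4 · 5 = 20

Summing the contributions: ∫_{−2}^{2} p(x) ρ_sc(x) dx = 3 + 2 + 8 + 20 = 33.


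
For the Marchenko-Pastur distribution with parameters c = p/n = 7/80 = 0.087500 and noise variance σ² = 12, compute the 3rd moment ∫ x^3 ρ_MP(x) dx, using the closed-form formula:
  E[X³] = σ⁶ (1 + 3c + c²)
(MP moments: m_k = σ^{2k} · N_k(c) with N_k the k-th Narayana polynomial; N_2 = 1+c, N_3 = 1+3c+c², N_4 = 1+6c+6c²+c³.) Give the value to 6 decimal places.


E[X³] = σ⁶ (1 + 3c + c²) (third MP moment). With σ² = 12 (so σ⁶ = 1728) and c = 7/80 = 0.087500: E[X³] = 1728 · (1 + 3·0.087500 + (0.087500)²) = 1728 · 1.270156.

So E[X^3] = 2194.830000.


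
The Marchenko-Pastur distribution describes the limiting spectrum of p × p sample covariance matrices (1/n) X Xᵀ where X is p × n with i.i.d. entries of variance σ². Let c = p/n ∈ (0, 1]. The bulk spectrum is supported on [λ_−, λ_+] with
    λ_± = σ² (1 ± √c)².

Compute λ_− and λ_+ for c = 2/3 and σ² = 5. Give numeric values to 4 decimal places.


c = 2/3 = 0.666667; √c = 0.816497.
λ_− = σ² (1 − √c)² = 5 · (1 − 0.816497)² = 5 · (0.183503)² = 0.168368.
λ_+ = σ² (1 + √c)² = 5 · (1 + 0.816497)² = 5 · (1.816497)² = 16.498299.

Rounded to 4 decimal places: λ_− ≈ 0.1684, λ_+ ≈ 16.4983.


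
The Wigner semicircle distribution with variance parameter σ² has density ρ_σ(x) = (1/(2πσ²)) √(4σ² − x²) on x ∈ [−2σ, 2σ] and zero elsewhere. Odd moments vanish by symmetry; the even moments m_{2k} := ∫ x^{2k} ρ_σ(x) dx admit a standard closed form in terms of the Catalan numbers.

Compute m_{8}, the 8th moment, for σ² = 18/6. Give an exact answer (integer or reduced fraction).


By the scaled semicircle moment identity, m_{2k} = σ^{2k} · C_k with k = 4.
C_4 = (1/(k+1)) · C(2k, k) = (1/5) · C(8, 4) = (1/5) · 70 = 14.
σ^{2k} = (σ²)^k = (18/6)^4 = 81.

Therefore m_{8} = σ^{8} · C_4 = 81 · 14 = 1134.


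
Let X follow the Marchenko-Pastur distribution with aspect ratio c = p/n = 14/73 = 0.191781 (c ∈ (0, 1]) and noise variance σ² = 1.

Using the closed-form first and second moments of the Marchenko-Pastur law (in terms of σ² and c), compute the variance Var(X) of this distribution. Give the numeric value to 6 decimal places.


Recall the MP moments m_1 = E[X] = σ² and m_2 = E[X²] = σ⁴ (1 + c).
m_1 = E[X] = σ² = 1, so m_1² = 1.
m_2 = E[X²] = σ⁴ (1 + c) = 1 · (1 + 0.191781) = 1 · 1.191781 = 1.191781.
(Note m_2 − m_1² simplifies to c · σ⁴ = 0.191781 · 1.)

Var(X) = m_2 − m_1² = 1.191781 − 1 = 0.191781.


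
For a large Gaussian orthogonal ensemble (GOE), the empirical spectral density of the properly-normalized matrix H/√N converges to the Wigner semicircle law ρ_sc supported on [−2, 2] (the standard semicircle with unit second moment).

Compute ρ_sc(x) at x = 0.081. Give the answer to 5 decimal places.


ρ_sc(x) = (1/(2π)) √(4 − x²). With x = 0.081:
  4 − x² = 4 − (0.081)² = 4 − 0.006561 = 3.993439.
  √(4 − x²) = 1.998359.
  1/(2π) = 0.159155.
  ρ_sc(0.081) = 0.159155 · 1.998359 = 0.318049.

Rounded to 5 decimal places: ρ_sc(0.081) ≈ 0.31805.


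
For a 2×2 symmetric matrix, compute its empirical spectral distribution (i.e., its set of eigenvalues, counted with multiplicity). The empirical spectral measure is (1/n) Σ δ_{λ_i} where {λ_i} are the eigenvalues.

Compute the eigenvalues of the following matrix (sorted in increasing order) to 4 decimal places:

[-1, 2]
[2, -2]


Since M is real symmetric, both eigenvalues are real; they are the roots of det(λI − M) = λ² − (tr M) λ + det M.
tr M = -1 + (-2) = -3.
det M = (-1)·(-2) − 2² = 2 − 4 = -2.
Characteristic polynomial: λ² + 3λ − 2 = 0.
Discriminant Δ = (tr M)² − 4·det M = 9 − (-8) = 17; √Δ = 4.123106.
λ = (tr M ± √Δ)/2 = (-3 ± 4.123106)/2, giving (tr M − √Δ)/2 = -3.5616 and (tr M + √Δ)/2 = 0.5616.

Eigenvalues sorted in increasing order: [-3.5616, 0.5616].


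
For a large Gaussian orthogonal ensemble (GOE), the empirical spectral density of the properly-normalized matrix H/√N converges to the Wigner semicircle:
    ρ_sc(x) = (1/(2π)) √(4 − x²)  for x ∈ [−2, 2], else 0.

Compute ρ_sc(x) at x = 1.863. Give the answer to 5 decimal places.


ρ_sc(x) = (1/(2π)) √(4 − x²). With x = 1.863:
  4 − x² = 4 − (1.863)² = 4 − 3.470769 = 0.529231.
  √(4 − x²) = 0.727483.
  1/(2π) = 0.159155.
  ρ_sc(1.863) = 0.159155 · 0.727483 = 0.115782.

Rounded to 5 decimal places: ρ_sc(1.863) ≈ 0.11578.


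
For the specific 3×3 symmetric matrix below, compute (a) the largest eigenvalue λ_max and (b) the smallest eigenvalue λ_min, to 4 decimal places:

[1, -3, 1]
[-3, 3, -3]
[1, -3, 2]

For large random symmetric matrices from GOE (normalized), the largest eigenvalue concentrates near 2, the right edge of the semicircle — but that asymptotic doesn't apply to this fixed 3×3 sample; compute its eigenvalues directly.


Since M is real symmetric, all three eigenvalues are real; they are the roots of det(λI − M) = λ³ − (tr M) λ² + s λ − det M, where s is the sum of the principal 2×2 minors.
tr M = 1 + 3 + 2 = 6.
s = (1·3 − (-3)²) + (1·2 − 1²) + (3·2 − (-3)²) = -6 + 1 + (-3) = -8.
det M (expand along row 1) = 1·(-3) − (-3)·(-3) + 1·6 = -6.
Characteristic polynomial: λ³ − 6λ² − 8λ + 6 = 0.
Substitute λ = y + (tr M)/3 = y + 2.000000 to remove the quadratic term: y³ + p·y + q = 0 with p = s − (tr M)²/3 = -20.000000 and q = −2(tr M)³/27 + (tr M)·s/3 − det M = -26.000000.
Three real roots ⇒ use the trigonometric (Viète) form: r = 2√(−p/3) = 5.163978, φ = arccos(3q/(p·r)) = arccos(0.755232) = 0.714789 rad.
y_k = r·cos(φ/3 − 2πk/3) for k = 0, 1, 2 gives y = 5.018092, -1.453555, -3.564537.
λ_k = y_k + 2.000000 gives λ = 7.0181, 0.5464, -1.5645 (check: the sum is 6.0000 = tr M).

Hence λ_max = 7.0181 and λ_min = -1.5645.


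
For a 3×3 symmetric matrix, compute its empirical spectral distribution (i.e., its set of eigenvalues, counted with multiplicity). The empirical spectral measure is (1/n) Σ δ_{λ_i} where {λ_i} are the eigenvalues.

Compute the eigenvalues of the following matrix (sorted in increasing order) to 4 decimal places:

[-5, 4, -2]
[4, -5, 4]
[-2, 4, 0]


Since M is real symmetric, all three eigenvalues are real; they are the roots of det(λI − M) = λ³ − (tr M) λ² + s λ − det M, where s is the sum of the principal 2×2 minors.
tr M = -5 + (-5) + 0 = -10.
s = ((-5)·(-5) − 4²) + ((-5)·0 − (-2)²) + ((-5)·0 − 4²) = 9 + (-4) + (-16) = -11.
det M (expand along row 1) = (-5)·(-16) − 4·8 + (-2)·6 = 36.
Characteristic polynomial: λ³ + 10λ² − 11λ − 36 = 0.
Substitute λ = y + (tr M)/3 = y − 3.333333 to remove the quadratic term: y³ + p·y + q = 0 with p = s − (tr M)²/3 = -44.333333 and q = −2(tr M)³/27 + (tr M)·s/3 − det M = 74.740741.
Three real roots ⇒ use the trigonometric (Viète) form: r = 2√(−p/3) = 7.688375, φ = arccos(3q/(p·r)) = arccos(-0.657830) = 2.288730 rad.
y_k = r·cos(φ/3 − 2πk/3) for k = 0, 1, 2 gives y = 5.557374, 1.822404, -7.379777.
λ_k = y_k − 3.333333 gives λ = 2.2240, -1.5109, -10.7131 (check: the sum is -10.0000 = tr M).

Eigenvalues sorted in increasing order: [-10.7131, -1.5109, 2.2240].


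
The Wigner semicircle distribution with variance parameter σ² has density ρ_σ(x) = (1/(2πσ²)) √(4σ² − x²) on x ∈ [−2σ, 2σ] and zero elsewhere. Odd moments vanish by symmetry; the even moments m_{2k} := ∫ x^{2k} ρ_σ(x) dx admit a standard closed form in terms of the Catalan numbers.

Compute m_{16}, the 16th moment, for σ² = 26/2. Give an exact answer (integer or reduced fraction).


By the scaled semicircle moment identity, m_{2k} = σ^{2k} · C_k with k = 8.
C_8 = (1/(k+1)) · C(2k, k) = (1/9) · C(16, 8) = (1/9) · 12870 = 1430.
σ^{2k} = (σ²)^k = (26/2)^8 = 815730721.

Therefore m_{16} = σ^{16} · C_8 = 815730721 · 1430 = 1166494931030.


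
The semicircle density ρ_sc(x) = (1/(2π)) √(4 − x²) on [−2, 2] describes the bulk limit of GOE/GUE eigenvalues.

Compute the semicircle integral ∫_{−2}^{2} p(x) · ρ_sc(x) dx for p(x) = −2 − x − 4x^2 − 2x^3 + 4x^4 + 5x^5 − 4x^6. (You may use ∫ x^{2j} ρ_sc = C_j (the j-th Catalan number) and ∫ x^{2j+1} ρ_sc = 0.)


Write p(x) = Σ a_i x^i, split into monomials and integrate each against ρ_sc separately.
Using ∫ x^{2j} ρ_sc = C_j = (1/(j+1)) C(2j, j) (Catalan numbers) and ∫ x^{2j+1} ρ_sc = 0 (odd monomials vanish by symmetry):
  i = 0 (even): a_0 · C_{0} = -2 · 1 = -2
  i = 1 (odd): ∫ x^1 ρ_sc = 0 (vanishes)
  i = 2 (even): a_2 · C_{1} = -4 · 1 = -4
  i = 3 (odd): ∫ x^3 ρ_sc = 0 (vanishes)
  i = 4 (even): a_4 · C_{2} = 4 · 2 = 8
  i = 5 (odd): ∫ x^5 ρ_sc = 0 (vanishes)
  i = 6 (even): a_6 · C_{3} = -4 · 5 = -20

Summing the contributions: ∫_{−2}^{2} p(x) ρ_sc(x) dx = (-2) + (-4) + 8 + (-20) = -18.


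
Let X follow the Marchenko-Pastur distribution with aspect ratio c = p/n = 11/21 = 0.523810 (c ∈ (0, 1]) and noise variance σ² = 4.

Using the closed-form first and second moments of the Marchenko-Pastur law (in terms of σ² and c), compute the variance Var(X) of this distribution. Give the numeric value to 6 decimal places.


Recall the MP moments m_1 = E[X] = σ² and m_2 = E[X²] = σ⁴ (1 + c).
m_1 = E[X] = σ² = 4, so m_1² = 16.
m_2 = E[X²] = σ⁴ (1 + c) = 16 · (1 + 0.523810) = 16 · 1.523810 = 24.380952.
(Note m_2 − m_1² simplifies to c · σ⁴ = 0.523810 · 16.)

Var(X) = m_2 − m_1² = 24.380952 − 16 = 8.380952.


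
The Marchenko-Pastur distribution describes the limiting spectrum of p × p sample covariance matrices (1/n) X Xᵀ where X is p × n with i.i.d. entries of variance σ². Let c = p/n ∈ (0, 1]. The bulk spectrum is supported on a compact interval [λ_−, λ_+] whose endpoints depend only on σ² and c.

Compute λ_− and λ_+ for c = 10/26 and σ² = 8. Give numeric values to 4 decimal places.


c = 10/26 = 0.384615; √c = 0.620174.
λ_− = σ² (1 − √c)² = 8 · (1 − 0.620174)² = 8 · (0.379826)² = 1.154144.
λ_+ = σ² (1 + √c)² = 8 · (1 + 0.620174)² = 8 · (1.620174)² = 20.999702.

Rounded to 4 decimal places: λ_− ≈ 1.1541, λ_+ ≈ 20.9997.


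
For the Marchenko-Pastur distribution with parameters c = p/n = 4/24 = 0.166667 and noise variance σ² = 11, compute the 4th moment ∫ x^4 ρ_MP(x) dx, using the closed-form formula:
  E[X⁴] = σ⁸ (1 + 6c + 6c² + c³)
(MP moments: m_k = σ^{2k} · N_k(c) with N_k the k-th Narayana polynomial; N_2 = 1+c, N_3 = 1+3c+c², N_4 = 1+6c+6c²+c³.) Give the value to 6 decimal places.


E[X⁴] = σ⁸ (1 + 6c + 6c² + c³) (fourth MP moment). With σ² = 11 (so σ⁸ = 14641) and c = 4/24 = 0.166667: E[X⁴] = 14641 · (1 + 6·0.166667 + 6·(0.166667)² + (0.166667)³) = 14641 · 2.171296.

So E[X^4] = 31789.949074.


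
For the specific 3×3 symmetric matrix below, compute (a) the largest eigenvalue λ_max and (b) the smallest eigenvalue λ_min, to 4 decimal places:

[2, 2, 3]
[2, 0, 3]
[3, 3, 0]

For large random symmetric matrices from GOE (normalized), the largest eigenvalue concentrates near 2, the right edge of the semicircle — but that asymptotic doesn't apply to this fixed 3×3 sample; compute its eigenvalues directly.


Since M is real symmetric, all three eigenvalues are real; they are the roots of det(λI − M) = λ³ − (tr M) λ² + s λ − det M, where s is the sum of the principal 2×2 minors.
tr M = 2 + 0 + 0 = 2.
s = (2·0 − 2²) + (2·0 − 3²) + (0·0 − 3²) = -4 + (-9) + (-9) = -22.
det M (expand along row 1) = 2·(-9) − 2·(-9) + 3·6 = 18.
Characteristic polynomial: λ³ − 2λ² − 22λ − 18 = 0.
Substitute λ = y + (tr M)/3 = y + 0.666667 to remove the quadratic term: y³ + p·y + q = 0 with p = s − (tr M)²/3 = -23.333333 and q = −2(tr M)³/27 + (tr M)·s/3 − det M = -33.259259.
Three real roots ⇒ use the trigonometric (Viète) form: r = 2√(−p/3) = 5.577734, φ = arccos(3q/(p·r)) = arccos(0.766654) = 0.697183 rad.
y_k = r·cos(φ/3 − 2πk/3) for k = 0, 1, 2 gives y = 5.427791, -1.601401, -3.826390.
λ_k = y_k + 0.666667 gives λ = 6.0945, -0.9347, -3.1597 (check: the sum is 2.0000 = tr M).

Hence λ_max = 6.0945 and λ_min = -3.1597.


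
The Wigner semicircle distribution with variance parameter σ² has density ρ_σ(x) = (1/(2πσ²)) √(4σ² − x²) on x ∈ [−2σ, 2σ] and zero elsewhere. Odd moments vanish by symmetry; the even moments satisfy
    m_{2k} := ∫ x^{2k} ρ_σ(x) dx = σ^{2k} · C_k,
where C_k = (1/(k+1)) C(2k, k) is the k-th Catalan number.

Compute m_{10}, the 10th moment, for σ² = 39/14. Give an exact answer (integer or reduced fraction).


By the scaled semicircle moment identity, m_{2k} = σ^{2k} · C_k with k = 5.
C_5 = (1/(k+1)) · C(2k, k) = (1/6) · C(10, 5) = (1/6) · 252 = 42.
σ^{2k} = (σ²)^k = (39/14)^5 = 90224199/537824.

Therefore m_{10} = σ^{10} · C_5 = (90224199/537824) · 42 = 270672597/38416.


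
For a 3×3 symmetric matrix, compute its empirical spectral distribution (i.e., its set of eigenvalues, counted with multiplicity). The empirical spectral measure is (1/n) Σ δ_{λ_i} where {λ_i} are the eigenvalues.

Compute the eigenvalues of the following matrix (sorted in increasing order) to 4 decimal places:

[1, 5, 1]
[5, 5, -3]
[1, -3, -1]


Since M is real symmetric, all three eigenvalues are real; they are the roots of det(λI − M) = λ³ − (tr M) λ² + s λ − det M, where s is the sum of the principal 2×2 minors.
tr M = 1 + 5 + (-1) = 5.
s = (1·5 − 5²) + (1·(-1) − 1²) + (5·(-1) − (-3)²) = -20 + (-2) + (-14) = -36.
det M (expand along row 1) = 1·(-14) − 5·(-2) + 1·(-20) = -24.
Characteristic polynomial: λ³ − 5λ² − 36λ + 24 = 0.
Substitute λ = y + (tr M)/3 = y + 1.666667 to remove the quadratic term: y³ + p·y + q = 0 with p = s − (tr M)²/3 = -44.333333 and q = −2(tr M)³/27 + (tr M)·s/3 − det M = -45.259259.
Three real roots ⇒ use the trigonometric (Viète) form: r = 2√(−p/3) = 7.688375, φ = arccos(3q/(p·r)) = arccos(0.398349) = 1.161080 rad.
y_k = r·cos(φ/3 − 2πk/3) for k = 0, 1, 2 gives y = 7.119707, -1.046756, -6.072951.
λ_k = y_k + 1.666667 gives λ = 8.7864, 0.6199, -4.4063 (check: the sum is 5.0000 = tr M).

Eigenvalues sorted in increasing order: [-4.4063, 0.6199, 8.7864].
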